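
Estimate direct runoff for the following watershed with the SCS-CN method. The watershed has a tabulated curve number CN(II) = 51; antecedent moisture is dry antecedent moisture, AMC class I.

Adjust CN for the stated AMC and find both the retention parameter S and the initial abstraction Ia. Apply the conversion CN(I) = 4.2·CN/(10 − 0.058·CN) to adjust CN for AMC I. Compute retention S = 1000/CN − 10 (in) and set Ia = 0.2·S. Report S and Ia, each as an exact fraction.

S = 3500/153 in ≈ 22.876 in; Ia = 700/153 in ≈ 4.575 in

Dry (AMC I): CN(I) = 4.2·51/(10 − 0.058·51) = (1071/5)/(3521/500) = 15300/503 ≈ 30.417
Retention S: 1000/CN − 10 with CN=30.417 → S = 3500/153 ≈ 22.876 in
Ia = 0.2·(3500/153) = 700/153 in ≈ 4.575 in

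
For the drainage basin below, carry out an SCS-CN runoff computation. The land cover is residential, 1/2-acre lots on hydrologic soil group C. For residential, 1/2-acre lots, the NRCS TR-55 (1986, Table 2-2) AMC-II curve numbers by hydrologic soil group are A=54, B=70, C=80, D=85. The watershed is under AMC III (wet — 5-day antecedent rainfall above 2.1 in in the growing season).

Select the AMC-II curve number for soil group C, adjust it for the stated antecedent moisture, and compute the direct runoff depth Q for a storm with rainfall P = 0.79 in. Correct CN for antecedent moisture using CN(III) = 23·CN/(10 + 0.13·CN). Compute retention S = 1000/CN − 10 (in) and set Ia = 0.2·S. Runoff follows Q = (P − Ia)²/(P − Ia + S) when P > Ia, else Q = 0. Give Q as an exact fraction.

NRCS table: residential, 1/2-acre lots, soil group C → CN(II) = 80
CN(III) from CN(II)=80: (23·80)/(10 + 0.13·80) = 4600/51 ≈ 90.196
Max retention: S = 1000/(4600/51) − 10 = 25/23 in (≈ 1.087 in)
Ia = 0.2·(25/23) = 5/23 in ≈ 0.217 in
Excess rainfall: 0.790 − 0.217 = 0.573 in; P > Ia so Q > 0
Q: (1317/2300)² ÷ (3817/2300) = 1734489/8779100 in (≈ 0.198 in)

Q = 1734489/8779100 in ≈ 0.198 in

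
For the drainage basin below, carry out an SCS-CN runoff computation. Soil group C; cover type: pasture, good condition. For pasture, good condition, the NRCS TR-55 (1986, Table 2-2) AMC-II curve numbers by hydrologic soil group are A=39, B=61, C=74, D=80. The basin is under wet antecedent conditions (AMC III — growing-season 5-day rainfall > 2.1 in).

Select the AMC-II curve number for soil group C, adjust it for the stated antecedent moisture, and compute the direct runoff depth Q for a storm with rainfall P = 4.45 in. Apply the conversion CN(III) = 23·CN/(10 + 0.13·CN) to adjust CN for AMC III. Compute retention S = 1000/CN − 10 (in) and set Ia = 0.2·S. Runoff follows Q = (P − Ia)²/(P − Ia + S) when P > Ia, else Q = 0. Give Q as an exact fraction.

Q = 4975750521/1643093780 in ≈ 3.028 in

NRCS table: pasture, good condition, soil group C → CN(II) = 74
CN(III) from CN(II)=74: (23·74)/(10 + 0.13·74) = 85100/981 ≈ 86.748
Max retention: S = 1000/(85100/981) − 10 = 1300/851 in (≈ 1.528 in)
Ia = 0.2S: 0.2·1.528 = 0.306 in (exactly 260/851)
P − Ia = 4.450 − 0.306 = 70539/17020 ≈ 4.144 in (> 0, runoff occurs)
Q = (70539/17020)²/((70539/17020) + 1300/851) = (4975750521/289680400)/(96539/17020) = 4975750521/1643093780 in ≈ 3.028 in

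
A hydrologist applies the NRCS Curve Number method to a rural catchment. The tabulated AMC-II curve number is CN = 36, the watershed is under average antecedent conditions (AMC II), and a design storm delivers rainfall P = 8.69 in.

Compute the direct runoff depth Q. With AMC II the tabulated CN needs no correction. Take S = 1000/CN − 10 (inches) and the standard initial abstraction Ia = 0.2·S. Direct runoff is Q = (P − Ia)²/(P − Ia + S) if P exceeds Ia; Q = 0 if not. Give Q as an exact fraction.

Q = 21353641/18558900 in ≈ 1.151 in

CN(II) = 36; AMC II needs no correction.
S = 1000/36 − 10 = 160/9 in ≈ 17.778 in
Ia = 0.2·(160/9) = 32/9 in ≈ 3.556 in
P − Ia = 8.690 − 3.556 = 4621/900 ≈ 5.134 in (> 0, runoff occurs)
Runoff Q = (P−Ia)²/(P−Ia+S) = (5.134)²/(5.134+17.778) = 21353641/18558900 ≈ 1.151 in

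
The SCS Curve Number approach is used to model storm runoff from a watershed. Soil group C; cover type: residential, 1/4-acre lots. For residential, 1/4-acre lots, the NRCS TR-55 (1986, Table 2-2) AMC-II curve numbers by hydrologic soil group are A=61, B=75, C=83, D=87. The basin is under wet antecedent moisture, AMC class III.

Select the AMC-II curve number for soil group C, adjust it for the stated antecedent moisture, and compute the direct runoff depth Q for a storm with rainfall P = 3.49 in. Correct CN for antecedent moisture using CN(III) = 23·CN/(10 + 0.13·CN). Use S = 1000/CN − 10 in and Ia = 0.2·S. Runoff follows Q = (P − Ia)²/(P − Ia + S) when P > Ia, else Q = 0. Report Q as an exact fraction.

NRCS table: residential, 1/4-acre lots, soil group C → CN(II) = 83
CN(III) from CN(II)=83: (23·83)/(10 + 0.13·83) = 190900/2079 ≈ 91.823
Retention S: 1000/CN − 10 with CN=91.823 → S = 1700/1909 ≈ 0.891 in
Ia = 0.2S: 0.2·0.891 = 0.178 in (exactly 340/1909)
P − Ia = 3.490 − 0.178 = 632241/190900 ≈ 3.312 in (> 0, runoff occurs)
Q = (632241/190900)²/((632241/190900) + 1700/1909) = (399728682081/36442810000)/(802241/190900) = 399728682081/153147806900 in ≈ 2.610 in

Q = 399728682081/153147806900 in ≈ 2.610 in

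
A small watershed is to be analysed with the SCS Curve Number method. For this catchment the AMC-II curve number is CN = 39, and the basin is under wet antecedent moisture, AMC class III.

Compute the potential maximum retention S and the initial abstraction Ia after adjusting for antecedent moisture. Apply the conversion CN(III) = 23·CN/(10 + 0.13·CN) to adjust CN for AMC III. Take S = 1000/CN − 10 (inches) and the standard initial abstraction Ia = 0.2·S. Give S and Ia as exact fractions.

S = 6100/897 in ≈ 6.800 in; Ia = 1220/897 in ≈ 1.360 in

Adjust CN=39 to AMC III: 23·39/(10 + 0.13·39) → 897 ÷ (1507/100) = 89700/1507 ≈ 59.522
Retention S: 1000/CN − 10 with CN=59.522 → S = 6100/897 ≈ 6.800 in
Ia = 0.2·(6100/897) = 1220/897 in ≈ 1.360 in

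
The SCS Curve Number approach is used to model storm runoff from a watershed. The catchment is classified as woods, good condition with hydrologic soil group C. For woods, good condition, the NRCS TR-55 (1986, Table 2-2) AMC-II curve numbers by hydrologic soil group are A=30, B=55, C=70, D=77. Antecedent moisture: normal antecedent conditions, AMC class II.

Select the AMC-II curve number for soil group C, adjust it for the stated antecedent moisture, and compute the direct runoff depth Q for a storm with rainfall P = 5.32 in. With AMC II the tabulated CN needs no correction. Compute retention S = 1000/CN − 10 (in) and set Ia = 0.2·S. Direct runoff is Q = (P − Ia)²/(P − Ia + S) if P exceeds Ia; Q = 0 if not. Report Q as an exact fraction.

NRCS table: woods, good condition, soil group C → CN(II) = 70
AMC II — tabulated CN = 70 applies directly.
Retention S: 1000/CN − 10 with CN=70.000 → S = 30/7 ≈ 4.286 in
Initial abstraction Ia = S/5 = (30/7)/5 = 6/7 ≈ 0.857 in
Since P=5.320 > Ia=0.857: effective rainfall P−Ia = 781/175 in
Runoff Q = (P−Ia)²/(P−Ia+S) = (4.463)²/(4.463+4.286) = 609961/267925 ≈ 2.277 in

Q = 609961/267925 in ≈ 2.277 in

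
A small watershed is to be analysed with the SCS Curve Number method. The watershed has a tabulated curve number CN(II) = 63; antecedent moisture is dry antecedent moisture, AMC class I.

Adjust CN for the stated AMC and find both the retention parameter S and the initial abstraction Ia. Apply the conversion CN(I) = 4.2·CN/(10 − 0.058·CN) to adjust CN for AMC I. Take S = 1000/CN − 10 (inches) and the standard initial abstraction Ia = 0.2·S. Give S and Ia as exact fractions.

Dry (AMC I): CN(I) = 4.2·63/(10 − 0.058·63) = (1323/5)/(3173/500) = 132300/3173 ≈ 41.696
S = 1000/(132300/3173) − 10 = 18500/1323 in ≈ 13.983 in
Initial abstraction Ia = S/5 = (18500/1323)/5 = 3700/1323 ≈ 2.797 in

S = 18500/1323 in ≈ 13.983 in; Ia = 3700/1323 in ≈ 2.797 in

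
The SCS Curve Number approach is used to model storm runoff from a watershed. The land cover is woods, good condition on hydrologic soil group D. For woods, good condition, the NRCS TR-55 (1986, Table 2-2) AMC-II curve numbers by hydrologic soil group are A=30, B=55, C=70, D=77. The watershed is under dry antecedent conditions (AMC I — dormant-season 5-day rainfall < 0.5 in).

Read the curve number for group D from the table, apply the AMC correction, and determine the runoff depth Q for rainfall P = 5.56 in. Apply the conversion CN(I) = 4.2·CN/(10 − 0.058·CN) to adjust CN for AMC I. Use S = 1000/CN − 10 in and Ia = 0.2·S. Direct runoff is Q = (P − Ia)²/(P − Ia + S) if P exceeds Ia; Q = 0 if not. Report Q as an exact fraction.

Q = 27976911169/18383794275 in ≈ 1.522 in

NRCS table: woods, good condition, soil group D → CN(II) = 77
Dry (AMC I): CN(I) = 4.2·77/(10 − 0.058·77) = (1617/5)/(2767/500) = 161700/2767 ≈ 58.439
Retention S: 1000/CN − 10 with CN=58.439 → S = 11500/1617 ≈ 7.112 in
Initial abstraction Ia = S/5 = (11500/1617)/5 = 2300/1617 ≈ 1.422 in
Since P=5.560 > Ia=1.422: effective rainfall P−Ia = 167263/40425 in
Runoff Q = (P−Ia)²/(P−Ia+S) = (4.138)²/(4.138+7.112) = 27976911169/18383794275 ≈ 1.522 in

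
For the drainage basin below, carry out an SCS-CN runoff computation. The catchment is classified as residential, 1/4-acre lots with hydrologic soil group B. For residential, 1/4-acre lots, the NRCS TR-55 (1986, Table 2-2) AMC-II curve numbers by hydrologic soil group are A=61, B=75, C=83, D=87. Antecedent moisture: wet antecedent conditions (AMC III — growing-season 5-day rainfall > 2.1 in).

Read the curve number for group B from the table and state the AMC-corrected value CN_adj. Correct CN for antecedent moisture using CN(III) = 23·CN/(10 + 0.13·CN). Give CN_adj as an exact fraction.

NRCS table: residential, 1/4-acre lots, soil group B → CN(II) = 75
Adjust CN=75 to AMC III: 23·75/(10 + 0.13·75) → 1725 ÷ (79/4) = 6900/79 ≈ 87.342

CN_adj = 6900/79 ≈ 87.342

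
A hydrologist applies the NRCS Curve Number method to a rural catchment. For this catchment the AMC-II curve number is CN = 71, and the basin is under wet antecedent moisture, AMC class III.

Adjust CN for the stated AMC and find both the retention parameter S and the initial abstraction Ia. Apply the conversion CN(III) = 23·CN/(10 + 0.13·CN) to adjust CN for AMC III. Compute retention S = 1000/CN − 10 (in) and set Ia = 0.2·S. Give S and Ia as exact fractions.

CN(III) from CN(II)=71: (23·71)/(10 + 0.13·71) = 163300/1923 ≈ 84.919
Max retention: S = 1000/(163300/1923) − 10 = 2900/1633 in (≈ 1.776 in)
Ia = 0.2·(2900/1633) = 580/1633 in ≈ 0.355 in

S = 2900/1633 in ≈ 1.776 in; Ia = 580/1633 in ≈ 0.355 in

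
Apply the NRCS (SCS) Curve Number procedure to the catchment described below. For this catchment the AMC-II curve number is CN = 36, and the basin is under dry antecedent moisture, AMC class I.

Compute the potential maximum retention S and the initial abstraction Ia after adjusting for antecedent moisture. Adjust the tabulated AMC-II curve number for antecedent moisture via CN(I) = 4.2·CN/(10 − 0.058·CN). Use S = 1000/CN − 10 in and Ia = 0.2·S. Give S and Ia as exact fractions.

S = 8000/189 in ≈ 42.328 in; Ia = 1600/189 in ≈ 8.466 in

Adjust CN=36 to AMC I: 4.2·36/(10 − 0.058·36) → (756/5) ÷ (989/125) = 18900/989 ≈ 19.110
Retention S: 1000/CN − 10 with CN=19.110 → S = 8000/189 ≈ 42.328 in
Ia = 0.2·(8000/189) = 1600/189 in ≈ 8.466 in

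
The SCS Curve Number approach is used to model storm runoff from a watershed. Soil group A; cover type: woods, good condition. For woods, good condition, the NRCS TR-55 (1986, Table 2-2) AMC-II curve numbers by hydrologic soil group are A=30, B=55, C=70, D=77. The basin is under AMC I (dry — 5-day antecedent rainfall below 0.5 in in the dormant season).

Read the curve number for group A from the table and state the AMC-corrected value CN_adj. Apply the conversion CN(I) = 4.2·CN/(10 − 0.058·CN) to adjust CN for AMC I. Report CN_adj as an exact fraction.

CN_adj = 900/59 ≈ 15.254

NRCS table: woods, good condition, soil group A → CN(II) = 30
Dry (AMC I): CN(I) = 4.2·30/(10 − 0.058·30) = 126/(413/50) = 900/59 ≈ 15.254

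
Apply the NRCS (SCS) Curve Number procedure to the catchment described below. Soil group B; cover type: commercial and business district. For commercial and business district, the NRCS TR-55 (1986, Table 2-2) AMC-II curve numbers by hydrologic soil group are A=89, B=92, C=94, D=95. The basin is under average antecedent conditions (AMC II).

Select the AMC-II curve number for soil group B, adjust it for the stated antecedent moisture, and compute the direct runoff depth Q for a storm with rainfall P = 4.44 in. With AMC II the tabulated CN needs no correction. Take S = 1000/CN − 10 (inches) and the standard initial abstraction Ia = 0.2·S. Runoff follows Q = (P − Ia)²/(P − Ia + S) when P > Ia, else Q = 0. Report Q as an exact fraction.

Q = 6017209/1697975 in ≈ 3.544 in

NRCS table: commercial and business district, soil group B → CN(II) = 92
Average conditions: CN = 92 (no AMC adjustment).
Retention S: 1000/CN − 10 with CN=92.000 → S = 20/23 ≈ 0.870 in
Ia = 0.2S: 0.2·0.870 = 0.174 in (exactly 4/23)
P − Ia = 4.440 − 0.174 = 2453/575 ≈ 4.266 in (> 0, runoff occurs)
Q = (2453/575)²/((2453/575) + 20/23) = (6017209/330625)/(2953/575) = 6017209/1697975 in ≈ 3.544 in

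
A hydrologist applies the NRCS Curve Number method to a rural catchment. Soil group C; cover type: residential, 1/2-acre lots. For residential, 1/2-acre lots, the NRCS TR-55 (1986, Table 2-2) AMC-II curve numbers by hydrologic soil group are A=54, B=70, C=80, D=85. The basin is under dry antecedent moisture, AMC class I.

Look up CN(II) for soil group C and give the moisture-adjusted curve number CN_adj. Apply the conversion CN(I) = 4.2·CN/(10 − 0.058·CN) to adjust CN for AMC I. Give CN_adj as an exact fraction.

NRCS table: residential, 1/2-acre lots, soil group C → CN(II) = 80
Dry (AMC I): CN(I) = 4.2·80/(10 − 0.058·80) = 336/(134/25) = 4200/67 ≈ 62.687

CN_adj = 4200/67 ≈ 62.687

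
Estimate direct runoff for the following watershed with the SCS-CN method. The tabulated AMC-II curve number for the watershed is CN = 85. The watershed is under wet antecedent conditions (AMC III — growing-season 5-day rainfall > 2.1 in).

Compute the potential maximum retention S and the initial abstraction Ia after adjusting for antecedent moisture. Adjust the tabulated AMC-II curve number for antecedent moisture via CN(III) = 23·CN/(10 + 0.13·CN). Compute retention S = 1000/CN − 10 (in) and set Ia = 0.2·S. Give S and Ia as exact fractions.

S = 300/391 in ≈ 0.767 in; Ia = 60/391 in ≈ 0.153 in

CN(III) from CN(II)=85: (23·85)/(10 + 0.13·85) = 39100/421 ≈ 92.874
Max retention: S = 1000/(39100/421) − 10 = 300/391 in (≈ 0.767 in)
Ia = 0.2·(300/391) = 60/391 in ≈ 0.153 in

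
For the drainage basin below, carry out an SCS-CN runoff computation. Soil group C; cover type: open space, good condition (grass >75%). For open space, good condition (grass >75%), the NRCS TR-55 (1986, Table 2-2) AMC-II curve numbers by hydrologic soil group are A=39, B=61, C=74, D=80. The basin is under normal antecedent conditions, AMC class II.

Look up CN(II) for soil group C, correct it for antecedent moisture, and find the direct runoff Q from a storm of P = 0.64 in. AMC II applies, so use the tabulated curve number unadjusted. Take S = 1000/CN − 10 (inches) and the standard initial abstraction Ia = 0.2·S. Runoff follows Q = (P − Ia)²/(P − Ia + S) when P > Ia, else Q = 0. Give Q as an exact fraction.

Q = 0 in ≈ 0.000 in

NRCS table: open space, good condition (grass >75%), soil group C → CN(II) = 74
AMC II — tabulated CN = 74 applies directly.
Max retention: S = 1000/74 − 10 = 130/37 in (≈ 3.514 in)
Ia = 0.2S: 0.2·3.514 = 0.703 in (exactly 26/37)
P = 0.640 ≤ Ia = 0.703 in: entire storm abstracted, Q = 0.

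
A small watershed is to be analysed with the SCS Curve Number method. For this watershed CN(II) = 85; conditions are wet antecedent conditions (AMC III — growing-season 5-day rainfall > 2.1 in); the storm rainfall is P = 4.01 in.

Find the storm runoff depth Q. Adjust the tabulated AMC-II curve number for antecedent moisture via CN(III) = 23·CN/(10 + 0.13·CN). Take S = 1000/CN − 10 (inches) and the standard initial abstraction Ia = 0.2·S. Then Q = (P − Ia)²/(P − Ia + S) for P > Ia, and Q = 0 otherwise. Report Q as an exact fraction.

CN(III) from CN(II)=85: (23·85)/(10 + 0.13·85) = 39100/421 ≈ 92.874
Max retention: S = 1000/(39100/421) − 10 = 300/391 in (≈ 0.767 in)
Initial abstraction Ia = S/5 = (300/391)/5 = 60/391 ≈ 0.153 in
P − Ia = 4.010 − 0.153 = 150791/39100 ≈ 3.857 in (> 0, runoff occurs)
Q = (150791/39100)²/((150791/39100) + 300/391) = (22737925681/1528810000)/(180791/39100) = 22737925681/7068928100 in ≈ 3.217 in

Q = 22737925681/7068928100 in ≈ 3.217 in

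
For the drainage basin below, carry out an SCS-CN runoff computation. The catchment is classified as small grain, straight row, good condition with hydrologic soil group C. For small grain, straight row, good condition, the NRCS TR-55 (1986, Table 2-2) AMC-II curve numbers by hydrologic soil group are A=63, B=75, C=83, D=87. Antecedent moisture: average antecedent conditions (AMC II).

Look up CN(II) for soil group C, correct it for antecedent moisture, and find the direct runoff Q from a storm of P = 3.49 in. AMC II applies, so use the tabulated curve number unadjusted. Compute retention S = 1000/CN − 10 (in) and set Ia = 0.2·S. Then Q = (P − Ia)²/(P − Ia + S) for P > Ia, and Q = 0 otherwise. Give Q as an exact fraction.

NRCS table: small grain, straight row, good condition, soil group C → CN(II) = 83
AMC II — tabulated CN = 83 applies directly.
Max retention: S = 1000/83 − 10 = 170/83 in (≈ 2.048 in)
Ia = 0.2·(170/83) = 34/83 in ≈ 0.410 in
Excess rainfall: 3.490 − 0.410 = 3.080 in; P > Ia so Q > 0
Q = (25567/8300)²/((25567/8300) + 170/83) = (653671489/68890000)/(42567/8300) = 653671489/353306100 in ≈ 1.850 in

Q = 653671489/353306100 in ≈ 1.850 in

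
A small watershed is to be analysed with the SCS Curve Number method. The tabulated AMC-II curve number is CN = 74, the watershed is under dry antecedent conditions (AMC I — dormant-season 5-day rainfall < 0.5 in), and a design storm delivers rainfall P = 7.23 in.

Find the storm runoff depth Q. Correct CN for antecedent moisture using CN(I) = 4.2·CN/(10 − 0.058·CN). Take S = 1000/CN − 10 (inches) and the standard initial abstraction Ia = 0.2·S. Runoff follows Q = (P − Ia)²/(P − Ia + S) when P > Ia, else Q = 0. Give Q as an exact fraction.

Q = 186426196441/84053606700 in ≈ 2.218 in

Dry (AMC I): CN(I) = 4.2·74/(10 − 0.058·74) = (1554/5)/(1427/250) = 77700/1427 ≈ 54.450
Retention S: 1000/CN − 10 with CN=54.450 → S = 6500/777 ≈ 8.366 in
Ia = 0.2·(6500/777) = 1300/777 in ≈ 1.673 in
Since P=7.230 > Ia=1.673: effective rainfall P−Ia = 431771/77700 in
Q: (431771/77700)² ÷ (1081771/77700) = 186426196441/84053606700 in (≈ 2.218 in)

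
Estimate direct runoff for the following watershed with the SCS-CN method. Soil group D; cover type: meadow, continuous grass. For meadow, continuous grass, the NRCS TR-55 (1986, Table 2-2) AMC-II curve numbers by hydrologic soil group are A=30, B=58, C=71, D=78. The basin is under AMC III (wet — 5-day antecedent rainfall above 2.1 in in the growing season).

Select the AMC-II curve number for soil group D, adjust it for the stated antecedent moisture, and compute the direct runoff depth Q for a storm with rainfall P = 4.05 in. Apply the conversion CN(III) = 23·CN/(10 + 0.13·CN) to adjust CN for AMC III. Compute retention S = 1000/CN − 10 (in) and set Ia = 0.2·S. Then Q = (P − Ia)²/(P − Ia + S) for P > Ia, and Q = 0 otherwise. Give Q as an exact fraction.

NRCS table: meadow, continuous grass, soil group D → CN(II) = 78
Adjust CN=78 to AMC III: 23·78/(10 + 0.13·78) → 1794 ÷ (1007/50) = 89700/1007 ≈ 89.076
Retention S: 1000/CN − 10 with CN=89.076 → S = 1100/897 ≈ 1.226 in
Ia = 0.2·(1100/897) = 220/897 in ≈ 0.245 in
Since P=4.050 > Ia=0.245: effective rainfall P−Ia = 68257/17940 in
Q: (68257/17940)² ÷ (90257/17940) = 4659018049/1619210580 in (≈ 2.877 in)

Q = 4659018049/1619210580 in ≈ 2.877 in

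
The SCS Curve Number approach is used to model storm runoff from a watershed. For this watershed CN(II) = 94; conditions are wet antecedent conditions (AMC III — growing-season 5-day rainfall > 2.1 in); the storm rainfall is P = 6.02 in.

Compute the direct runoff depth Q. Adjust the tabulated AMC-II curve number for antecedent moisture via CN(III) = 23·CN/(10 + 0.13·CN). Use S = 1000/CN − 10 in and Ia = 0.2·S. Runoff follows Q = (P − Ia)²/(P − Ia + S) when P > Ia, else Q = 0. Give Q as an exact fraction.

Q = 103929509161/18235443050 in ≈ 5.699 in

CN(III) from CN(II)=94: (23·94)/(10 + 0.13·94) = 108100/1111 ≈ 97.300
Max retention: S = 1000/(108100/1111) − 10 = 300/1081 in (≈ 0.278 in)
Ia = 0.2S: 0.2·0.278 = 0.056 in (exactly 60/1081)
Since P=6.020 > Ia=0.056: effective rainfall P−Ia = 322381/54050 in
Q = (322381/54050)²/((322381/54050) + 300/1081) = (103929509161/2921402500)/(337381/54050) = 103929509161/18235443050 in ≈ 5.699 in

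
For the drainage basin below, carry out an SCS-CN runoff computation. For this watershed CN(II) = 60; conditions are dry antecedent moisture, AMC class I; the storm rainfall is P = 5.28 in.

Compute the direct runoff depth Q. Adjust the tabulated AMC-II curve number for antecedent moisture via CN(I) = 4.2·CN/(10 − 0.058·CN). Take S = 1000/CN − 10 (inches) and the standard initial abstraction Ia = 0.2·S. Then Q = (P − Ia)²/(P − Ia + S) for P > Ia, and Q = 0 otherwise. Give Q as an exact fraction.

Adjust CN=60 to AMC I: 4.2·60/(10 − 0.058·60) → 252 ÷ (163/25) = 6300/163 ≈ 38.650
S = 1000/(6300/163) − 10 = 1000/63 in ≈ 15.873 in
Ia = 0.2S: 0.2·15.873 = 3.175 in (exactly 200/63)
Since P=5.280 > Ia=3.175: effective rainfall P−Ia = 3316/1575 in
Q: (3316/1575)² ÷ (28316/1575) = 2748964/11149425 in (≈ 0.247 in)

Q = 2748964/11149425 in ≈ 0.247 in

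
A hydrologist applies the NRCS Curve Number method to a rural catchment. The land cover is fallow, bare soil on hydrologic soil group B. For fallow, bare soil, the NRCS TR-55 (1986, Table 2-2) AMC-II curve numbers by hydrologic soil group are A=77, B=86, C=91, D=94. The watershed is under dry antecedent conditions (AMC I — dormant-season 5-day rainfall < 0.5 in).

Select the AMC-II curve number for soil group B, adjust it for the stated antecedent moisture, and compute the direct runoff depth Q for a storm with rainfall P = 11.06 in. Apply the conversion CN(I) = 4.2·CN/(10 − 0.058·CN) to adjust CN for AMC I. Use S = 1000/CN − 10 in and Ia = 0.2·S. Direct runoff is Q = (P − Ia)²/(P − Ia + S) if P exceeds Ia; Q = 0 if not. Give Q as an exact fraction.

Q = 4400597569/589123650 in ≈ 7.470 in

NRCS table: fallow, bare soil, soil group B → CN(II) = 86
Adjust CN=86 to AMC I: 4.2·86/(10 − 0.058·86) → (1806/5) ÷ (1253/250) = 12900/179 ≈ 72.067
S = 1000/(12900/179) − 10 = 500/129 in ≈ 3.876 in
Ia = 0.2S: 0.2·3.876 = 0.775 in (exactly 100/129)
P − Ia = 11.060 − 0.775 = 66337/6450 ≈ 10.285 in (> 0, runoff occurs)
Q = (66337/6450)²/((66337/6450) + 500/129) = (4400597569/41602500)/(91337/6450) = 4400597569/589123650 in ≈ 7.470 in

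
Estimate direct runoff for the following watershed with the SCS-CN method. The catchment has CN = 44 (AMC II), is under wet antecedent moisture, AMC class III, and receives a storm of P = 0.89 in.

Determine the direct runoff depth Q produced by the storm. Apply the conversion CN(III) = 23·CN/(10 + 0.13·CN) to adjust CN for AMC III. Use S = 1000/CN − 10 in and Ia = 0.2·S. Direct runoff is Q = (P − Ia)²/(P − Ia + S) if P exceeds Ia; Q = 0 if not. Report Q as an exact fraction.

CN(III) from CN(II)=44: (23·44)/(10 + 0.13·44) = 25300/393 ≈ 64.377
Retention S: 1000/CN − 10 with CN=64.377 → S = 1400/253 ≈ 5.534 in
Initial abstraction Ia = S/5 = (1400/253)/5 = 280/253 ≈ 1.107 in
P = 0.890 ≤ Ia = 1.107 in: entire storm abstracted, Q = 0.

Q = 0 in ≈ 0.000 in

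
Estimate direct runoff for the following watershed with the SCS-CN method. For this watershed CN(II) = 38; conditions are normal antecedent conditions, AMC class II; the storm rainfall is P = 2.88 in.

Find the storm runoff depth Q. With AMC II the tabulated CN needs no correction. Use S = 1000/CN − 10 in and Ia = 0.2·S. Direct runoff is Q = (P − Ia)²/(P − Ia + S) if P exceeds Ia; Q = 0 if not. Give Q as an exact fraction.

CN(II) = 38; AMC II needs no correction.
S = 1000/38 − 10 = 310/19 in ≈ 16.316 in
Ia = 0.2S: 0.2·16.316 = 3.263 in (exactly 62/19)
P = 2.880 ≤ Ia = 3.263 in: entire storm abstracted, Q = 0.

Q = 0 in ≈ 0.000 in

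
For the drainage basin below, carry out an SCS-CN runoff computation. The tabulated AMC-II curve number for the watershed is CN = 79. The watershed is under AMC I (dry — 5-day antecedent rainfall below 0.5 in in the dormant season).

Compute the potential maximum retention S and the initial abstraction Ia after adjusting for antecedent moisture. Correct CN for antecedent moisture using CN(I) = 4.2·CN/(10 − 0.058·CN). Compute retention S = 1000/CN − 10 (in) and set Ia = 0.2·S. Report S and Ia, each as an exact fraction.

Dry (AMC I): CN(I) = 4.2·79/(10 − 0.058·79) = (1659/5)/(2709/500) = 7900/129 ≈ 61.240
Max retention: S = 1000/(7900/129) − 10 = 500/79 in (≈ 6.329 in)
Ia = 0.2·(500/79) = 100/79 in ≈ 1.266 in

S = 500/79 in ≈ 6.329 in; Ia = 100/79 in ≈ 1.266 in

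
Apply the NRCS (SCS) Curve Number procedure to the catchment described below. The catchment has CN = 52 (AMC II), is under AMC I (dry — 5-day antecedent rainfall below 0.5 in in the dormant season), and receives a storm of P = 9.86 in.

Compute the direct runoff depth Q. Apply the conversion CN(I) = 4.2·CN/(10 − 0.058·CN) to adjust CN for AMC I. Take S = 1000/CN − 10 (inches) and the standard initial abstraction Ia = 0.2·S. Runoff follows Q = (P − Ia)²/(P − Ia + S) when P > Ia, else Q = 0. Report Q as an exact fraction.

Dry (AMC I): CN(I) = 4.2·52/(10 − 0.058·52) = (1092/5)/(873/125) = 9100/291 ≈ 31.271
Max retention: S = 1000/(9100/291) − 10 = 2000/91 in (≈ 21.978 in)
Ia = 0.2S: 0.2·21.978 = 4.396 in (exactly 400/91)
P − Ia = 9.860 − 4.396 = 24863/4550 ≈ 5.464 in (> 0, runoff occurs)
Q = (24863/4550)²/((24863/4550) + 2000/91) = (618168769/20702500)/(124863/4550) = 618168769/568126650 in ≈ 1.088 in

Q = 618168769/568126650 in ≈ 1.088 in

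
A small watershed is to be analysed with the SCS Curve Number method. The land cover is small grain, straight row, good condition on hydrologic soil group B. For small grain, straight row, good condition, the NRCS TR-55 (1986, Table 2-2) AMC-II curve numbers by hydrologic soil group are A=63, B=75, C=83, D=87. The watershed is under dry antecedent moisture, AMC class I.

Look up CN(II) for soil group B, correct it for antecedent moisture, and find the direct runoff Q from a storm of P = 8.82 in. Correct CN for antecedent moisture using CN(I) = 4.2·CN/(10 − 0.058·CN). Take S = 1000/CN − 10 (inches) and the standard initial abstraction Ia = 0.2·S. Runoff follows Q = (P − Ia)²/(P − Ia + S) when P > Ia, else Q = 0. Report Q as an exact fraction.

NRCS table: small grain, straight row, good condition, soil group B → CN(II) = 75
Adjust CN=75 to AMC I: 4.2·75/(10 − 0.058·75) → 315 ÷ (113/20) = 6300/113 ≈ 55.752
Max retention: S = 1000/(6300/113) − 10 = 500/63 in (≈ 7.937 in)
Initial abstraction Ia = S/5 = (500/63)/5 = 100/63 ≈ 1.587 in
P − Ia = 8.820 − 1.587 = 22783/3150 ≈ 7.233 in (> 0, runoff occurs)
Runoff Q = (P−Ia)²/(P−Ia+S) = (7.233)²/(7.233+7.937) = 519065089/150516450 ≈ 3.449 in

Q = 519065089/150516450 in ≈ 3.449 in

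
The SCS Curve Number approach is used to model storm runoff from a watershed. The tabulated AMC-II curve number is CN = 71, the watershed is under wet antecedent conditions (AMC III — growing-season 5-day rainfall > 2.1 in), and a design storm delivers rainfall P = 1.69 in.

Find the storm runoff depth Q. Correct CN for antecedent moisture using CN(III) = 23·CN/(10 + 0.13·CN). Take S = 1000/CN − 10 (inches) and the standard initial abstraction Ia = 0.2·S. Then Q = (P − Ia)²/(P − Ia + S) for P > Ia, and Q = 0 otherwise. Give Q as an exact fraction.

Q = 47513972529/82952644100 in ≈ 0.573 in

Wet (AMC III): CN(III) = 23·71/(10 + 0.13·71) = 1633/(1923/100) = 163300/1923 ≈ 84.919
S = 1000/(163300/1923) − 10 = 2900/1633 in ≈ 1.776 in
Ia = 0.2S: 0.2·1.776 = 0.355 in (exactly 580/1633)
P − Ia = 1.690 − 0.355 = 217977/163300 ≈ 1.335 in (> 0, runoff occurs)
Q: (217977/163300)² ÷ (507977/163300) = 47513972529/82952644100 in (≈ 0.573 in)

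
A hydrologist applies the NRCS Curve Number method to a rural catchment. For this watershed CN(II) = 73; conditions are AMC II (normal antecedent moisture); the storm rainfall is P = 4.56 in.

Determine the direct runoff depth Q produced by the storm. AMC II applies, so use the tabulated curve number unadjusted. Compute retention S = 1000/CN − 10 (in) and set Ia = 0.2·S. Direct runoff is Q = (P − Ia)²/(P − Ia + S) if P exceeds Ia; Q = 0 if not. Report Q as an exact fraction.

Q = 8101464/4173775 in ≈ 1.941 in

CN(II) = 73; AMC II needs no correction.
S = 1000/73 − 10 = 270/73 in ≈ 3.699 in
Initial abstraction Ia = S/5 = (270/73)/5 = 54/73 ≈ 0.740 in
Excess rainfall: 4.560 − 0.740 = 3.820 in; P > Ia so Q > 0
Q = (6972/1825)²/((6972/1825) + 270/73) = (48608784/3330625)/(13722/1825) = 8101464/4173775 in ≈ 1.941 in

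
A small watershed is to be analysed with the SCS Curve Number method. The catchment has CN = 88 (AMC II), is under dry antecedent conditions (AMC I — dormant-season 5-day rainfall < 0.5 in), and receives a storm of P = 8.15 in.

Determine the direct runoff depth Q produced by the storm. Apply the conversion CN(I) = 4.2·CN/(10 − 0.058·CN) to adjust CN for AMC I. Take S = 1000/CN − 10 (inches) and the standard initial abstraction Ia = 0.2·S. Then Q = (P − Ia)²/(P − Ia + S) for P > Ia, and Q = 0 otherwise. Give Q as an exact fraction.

CN(I) from CN(II)=88: (4.2·88)/(10 − 0.058·88) = 3850/51 ≈ 75.490
S = 1000/(3850/51) − 10 = 250/77 in ≈ 3.247 in
Ia = 0.2·(250/77) = 50/77 in ≈ 0.649 in
P − Ia = 8.150 − 0.649 = 11551/1540 ≈ 7.501 in (> 0, runoff occurs)
Runoff Q = (P−Ia)²/(P−Ia+S) = (7.501)²/(7.501+3.247) = 133425601/25488540 ≈ 5.235 in

Q = 133425601/25488540 in ≈ 5.235 in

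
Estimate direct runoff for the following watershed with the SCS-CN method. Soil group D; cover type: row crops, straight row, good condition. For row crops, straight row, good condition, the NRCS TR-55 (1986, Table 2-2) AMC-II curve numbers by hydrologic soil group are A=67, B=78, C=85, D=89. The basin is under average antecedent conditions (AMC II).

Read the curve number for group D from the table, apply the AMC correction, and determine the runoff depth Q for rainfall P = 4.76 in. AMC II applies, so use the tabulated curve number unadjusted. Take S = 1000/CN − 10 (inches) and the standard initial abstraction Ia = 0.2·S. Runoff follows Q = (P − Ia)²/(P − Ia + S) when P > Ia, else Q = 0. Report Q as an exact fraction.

Q = 100821681/28459975 in ≈ 3.543 in

NRCS table: row crops, straight row, good condition, soil group D → CN(II) = 89
AMC II — tabulated CN = 89 applies directly.
S = 1000/89 − 10 = 110/89 in ≈ 1.236 in
Ia = 0.2·(110/89) = 22/89 in ≈ 0.247 in
Excess rainfall: 4.760 − 0.247 = 4.513 in; P > Ia so Q > 0
Runoff Q = (P−Ia)²/(P−Ia+S) = (4.513)²/(4.513+1.236) = 100821681/28459975 ≈ 3.543 in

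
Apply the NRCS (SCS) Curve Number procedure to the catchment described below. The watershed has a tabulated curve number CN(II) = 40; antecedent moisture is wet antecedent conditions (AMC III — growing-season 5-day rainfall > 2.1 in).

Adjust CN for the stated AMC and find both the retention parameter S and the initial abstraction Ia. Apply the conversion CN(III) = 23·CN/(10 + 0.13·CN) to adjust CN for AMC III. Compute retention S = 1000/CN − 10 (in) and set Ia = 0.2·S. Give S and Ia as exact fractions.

CN(III) from CN(II)=40: (23·40)/(10 + 0.13·40) = 1150/19 ≈ 60.526
Max retention: S = 1000/(1150/19) − 10 = 150/23 in (≈ 6.522 in)
Initial abstraction Ia = S/5 = (150/23)/5 = 30/23 ≈ 1.304 in

S = 150/23 in ≈ 6.522 in; Ia = 30/23 in ≈ 1.304 in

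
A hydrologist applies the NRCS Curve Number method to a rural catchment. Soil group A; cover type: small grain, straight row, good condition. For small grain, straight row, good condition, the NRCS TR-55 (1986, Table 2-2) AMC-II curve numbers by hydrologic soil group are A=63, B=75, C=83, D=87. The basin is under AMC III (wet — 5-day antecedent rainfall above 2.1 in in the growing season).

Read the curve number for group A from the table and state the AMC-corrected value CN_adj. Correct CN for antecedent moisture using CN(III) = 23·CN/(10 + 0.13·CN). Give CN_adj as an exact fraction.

CN_adj = 144900/1819 ≈ 79.659

NRCS table: small grain, straight row, good condition, soil group A → CN(II) = 63
Wet (AMC III): CN(III) = 23·63/(10 + 0.13·63) = 1449/(1819/100) = 144900/1819 ≈ 79.659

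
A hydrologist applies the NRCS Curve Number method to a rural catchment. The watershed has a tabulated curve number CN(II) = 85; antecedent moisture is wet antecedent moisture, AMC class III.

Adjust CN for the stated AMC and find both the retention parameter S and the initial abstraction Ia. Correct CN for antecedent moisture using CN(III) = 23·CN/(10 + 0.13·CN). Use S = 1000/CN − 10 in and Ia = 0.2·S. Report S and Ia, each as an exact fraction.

CN(III) from CN(II)=85: (23·85)/(10 + 0.13·85) = 39100/421 ≈ 92.874
S = 1000/(39100/421) − 10 = 300/391 in ≈ 0.767 in
Ia = 0.2·(300/391) = 60/391 in ≈ 0.153 in

S = 300/391 in ≈ 0.767 in; Ia = 60/391 in ≈ 0.153 in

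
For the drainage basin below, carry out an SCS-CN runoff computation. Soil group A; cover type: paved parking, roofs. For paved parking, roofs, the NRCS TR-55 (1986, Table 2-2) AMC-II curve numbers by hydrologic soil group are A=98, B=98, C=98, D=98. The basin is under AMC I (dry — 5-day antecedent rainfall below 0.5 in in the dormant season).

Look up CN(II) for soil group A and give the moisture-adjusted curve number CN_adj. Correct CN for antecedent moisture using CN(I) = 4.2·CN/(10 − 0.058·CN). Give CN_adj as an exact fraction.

NRCS table: paved parking, roofs, soil group A → CN(II) = 98
Dry (AMC I): CN(I) = 4.2·98/(10 − 0.058·98) = (2058/5)/(1079/250) = 102900/1079 ≈ 95.366

CN_adj = 102900/1079 ≈ 95.366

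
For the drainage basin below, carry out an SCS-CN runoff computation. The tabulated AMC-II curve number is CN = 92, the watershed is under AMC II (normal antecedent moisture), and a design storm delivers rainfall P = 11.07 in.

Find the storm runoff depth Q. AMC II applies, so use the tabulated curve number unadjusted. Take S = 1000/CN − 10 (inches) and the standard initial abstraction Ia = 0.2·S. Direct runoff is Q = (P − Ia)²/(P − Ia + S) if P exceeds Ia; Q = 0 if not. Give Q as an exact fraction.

Average conditions: CN = 92 (no AMC adjustment).
S = 1000/92 − 10 = 20/23 in ≈ 0.870 in
Ia = 0.2S: 0.2·0.870 = 0.174 in (exactly 4/23)
P − Ia = 11.070 − 0.174 = 25061/2300 ≈ 10.896 in (> 0, runoff occurs)
Q = (25061/2300)²/((25061/2300) + 20/23) = (628053721/5290000)/(27061/2300) = 628053721/62240300 in ≈ 10.091 in

Q = 628053721/62240300 in ≈ 10.091 in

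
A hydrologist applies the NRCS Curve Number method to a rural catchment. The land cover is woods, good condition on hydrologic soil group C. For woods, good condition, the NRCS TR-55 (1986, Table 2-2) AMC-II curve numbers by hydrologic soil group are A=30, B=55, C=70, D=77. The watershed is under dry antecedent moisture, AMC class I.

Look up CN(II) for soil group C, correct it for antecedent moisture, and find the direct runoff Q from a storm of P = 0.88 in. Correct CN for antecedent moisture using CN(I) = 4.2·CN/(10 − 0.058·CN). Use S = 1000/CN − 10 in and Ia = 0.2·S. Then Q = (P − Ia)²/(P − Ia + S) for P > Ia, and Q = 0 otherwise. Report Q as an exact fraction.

NRCS table: woods, good condition, soil group C → CN(II) = 70
Dry (AMC I): CN(I) = 4.2·70/(10 − 0.058·70) = 294/(297/50) = 4900/99 ≈ 49.495
S = 1000/(4900/99) − 10 = 500/49 in ≈ 10.204 in
Initial abstraction Ia = S/5 = (500/49)/5 = 100/49 ≈ 2.041 in
P = 0.880 ≤ Ia = 2.041 in: entire storm abstracted, Q = 0.

Q = 0 in ≈ 0.000 in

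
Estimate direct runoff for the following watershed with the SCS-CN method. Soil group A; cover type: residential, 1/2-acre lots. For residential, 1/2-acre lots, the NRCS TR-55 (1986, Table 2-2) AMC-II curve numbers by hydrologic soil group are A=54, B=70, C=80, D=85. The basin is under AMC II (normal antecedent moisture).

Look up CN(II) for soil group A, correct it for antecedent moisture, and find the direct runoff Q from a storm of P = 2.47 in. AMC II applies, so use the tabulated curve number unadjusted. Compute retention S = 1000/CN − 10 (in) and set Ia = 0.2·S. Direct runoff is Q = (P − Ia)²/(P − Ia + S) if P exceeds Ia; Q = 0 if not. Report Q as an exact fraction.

NRCS table: residential, 1/2-acre lots, soil group A → CN(II) = 54
CN(II) = 54; AMC II needs no correction.
Max retention: S = 1000/54 − 10 = 230/27 in (≈ 8.519 in)
Initial abstraction Ia = S/5 = (230/27)/5 = 46/27 ≈ 1.704 in
Since P=2.470 > Ia=1.704: effective rainfall P−Ia = 2069/2700 in
Q: (2069/2700)² ÷ (25069/2700) = 4280761/67686300 in (≈ 0.063 in)

Q = 4280761/67686300 in ≈ 0.063 in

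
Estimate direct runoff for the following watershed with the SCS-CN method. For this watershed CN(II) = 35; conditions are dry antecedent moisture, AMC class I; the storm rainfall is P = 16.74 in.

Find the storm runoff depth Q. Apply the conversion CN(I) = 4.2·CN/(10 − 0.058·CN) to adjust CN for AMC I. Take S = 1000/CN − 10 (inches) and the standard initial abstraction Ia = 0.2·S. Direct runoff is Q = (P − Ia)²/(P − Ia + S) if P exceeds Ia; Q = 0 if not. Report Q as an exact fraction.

Q = 3368525521/2815336650 in ≈ 1.196 in

Adjust CN=35 to AMC I: 4.2·35/(10 − 0.058·35) → 147 ÷ (797/100) = 14700/797 ≈ 18.444
Retention S: 1000/CN − 10 with CN=18.444 → S = 6500/147 ≈ 44.218 in
Initial abstraction Ia = S/5 = (6500/147)/5 = 1300/147 ≈ 8.844 in
Since P=16.740 > Ia=8.844: effective rainfall P−Ia = 58039/7350 in
Runoff Q = (P−Ia)²/(P−Ia+S) = (7.896)²/(7.896+44.218) = 3368525521/2815336650 ≈ 1.196 in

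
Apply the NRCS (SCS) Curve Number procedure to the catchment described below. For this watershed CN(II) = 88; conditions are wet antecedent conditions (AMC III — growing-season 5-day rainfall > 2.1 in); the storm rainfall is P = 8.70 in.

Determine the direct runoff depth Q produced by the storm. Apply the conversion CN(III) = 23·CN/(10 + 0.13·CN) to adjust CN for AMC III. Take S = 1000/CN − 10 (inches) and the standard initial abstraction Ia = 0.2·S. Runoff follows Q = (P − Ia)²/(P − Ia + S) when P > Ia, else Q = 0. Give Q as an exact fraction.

Adjust CN=88 to AMC III: 23·88/(10 + 0.13·88) → 2024 ÷ (536/25) = 6325/67 ≈ 94.403
Retention S: 1000/CN − 10 with CN=94.403 → S = 150/253 ≈ 0.593 in
Initial abstraction Ia = S/5 = (150/253)/5 = 30/253 ≈ 0.119 in
Excess rainfall: 8.700 − 0.119 = 8.581 in; P > Ia so Q > 0
Q: (21711/2530)² ÷ (23211/2530) = 52374169/6524870 in (≈ 8.027 in)

Q = 52374169/6524870 in ≈ 8.027 in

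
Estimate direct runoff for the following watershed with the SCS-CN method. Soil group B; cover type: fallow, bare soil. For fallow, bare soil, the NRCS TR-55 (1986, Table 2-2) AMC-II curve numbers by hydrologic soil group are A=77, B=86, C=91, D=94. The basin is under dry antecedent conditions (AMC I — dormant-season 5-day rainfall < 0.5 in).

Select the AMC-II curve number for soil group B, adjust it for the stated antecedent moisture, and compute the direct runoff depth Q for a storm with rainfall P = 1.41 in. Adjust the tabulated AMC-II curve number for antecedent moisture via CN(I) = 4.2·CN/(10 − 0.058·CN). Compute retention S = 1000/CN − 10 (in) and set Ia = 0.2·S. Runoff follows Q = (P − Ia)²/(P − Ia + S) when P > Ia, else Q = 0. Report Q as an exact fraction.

NRCS table: fallow, bare soil, soil group B → CN(II) = 86
Dry (AMC I): CN(I) = 4.2·86/(10 − 0.058·86) = (1806/5)/(1253/250) = 12900/179 ≈ 72.067
S = 1000/(12900/179) − 10 = 500/129 in ≈ 3.876 in
Initial abstraction Ia = S/5 = (500/129)/5 = 100/129 ≈ 0.775 in
Excess rainfall: 1.410 − 0.775 = 0.635 in; P > Ia so Q > 0
Q: (8189/12900)² ÷ (58189/12900) = 67059721/750638100 in (≈ 0.089 in)

Q = 67059721/750638100 in ≈ 0.089 in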